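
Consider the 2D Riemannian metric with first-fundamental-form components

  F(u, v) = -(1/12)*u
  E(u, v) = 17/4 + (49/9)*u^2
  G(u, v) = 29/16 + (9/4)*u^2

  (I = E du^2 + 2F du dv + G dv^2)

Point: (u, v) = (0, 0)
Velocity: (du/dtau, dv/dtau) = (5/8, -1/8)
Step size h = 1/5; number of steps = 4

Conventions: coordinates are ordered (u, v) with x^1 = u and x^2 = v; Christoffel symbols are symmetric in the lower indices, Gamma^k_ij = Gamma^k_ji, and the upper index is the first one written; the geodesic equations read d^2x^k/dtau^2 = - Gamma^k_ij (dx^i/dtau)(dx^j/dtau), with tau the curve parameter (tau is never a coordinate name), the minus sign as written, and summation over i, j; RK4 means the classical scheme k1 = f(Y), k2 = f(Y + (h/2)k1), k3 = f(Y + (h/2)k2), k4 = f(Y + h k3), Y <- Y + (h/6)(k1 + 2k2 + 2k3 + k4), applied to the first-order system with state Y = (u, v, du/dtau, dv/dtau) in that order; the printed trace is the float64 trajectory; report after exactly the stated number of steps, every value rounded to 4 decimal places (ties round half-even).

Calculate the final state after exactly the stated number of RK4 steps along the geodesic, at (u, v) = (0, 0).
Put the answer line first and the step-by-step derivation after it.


Answer: u = 0.4780, v = -0.0870, du/dtau = 0.5508, dv/dtau = -0.0880

f(Y) = (du/dtau, dv/dtau, -Gamma^u_ij Y'^i Y'^j, -Gamma^v_ij Y'^i Y'^j) with the Gammas evaluated at the stage position; h = 0.200000; intermediate values shown to 6 dp
step 0: u = 0.0000, v = 0.0000, du/dtau = 0.6250, dv/dtau = -0.1250
step 1:
  k1: at (u, v) = (0.000000, 0.000000), (du/dtau, dv/dtau) = (0.625000, -0.125000); Gamma_uuu = 0.000000, Gamma_uuv = 0.000000, Gamma_uvv = 0.000000, Gamma_vuu = -0.045977, Gamma_vuv = 0.000000, Gamma_vvv = 0.000000; k1 = (0.625000, -0.125000, 0.000000, 0.017960)
  k2: at (u, v) = (0.062500, -0.012500), (du/dtau, dv/dtau) = (0.625000, -0.123204); Gamma_uuu = 0.079611, Gamma_uuv = 0.000094, Gamma_uvv = -0.032924, Gamma_vuu = -0.045527, Gamma_vuv = 0.077212, Gamma_vvv = -0.000094; k2 = (0.625000, -0.123204, -0.030584, 0.029677)
  k3: at (u, v) = (0.062500, -0.012320), (du/dtau, dv/dtau) = (0.621942, -0.122032); Gamma_uuu = 0.079611, Gamma_uuv = 0.000094, Gamma_uvv = -0.032924, Gamma_vuu = -0.045527, Gamma_vuv = 0.077212, Gamma_vvv = -0.000094; k3 = (0.621942, -0.122032, -0.030290, 0.029332)
  k4: at (u, v) = (0.124388, -0.024406), (du/dtau, dv/dtau) = (0.618942, -0.119134); Gamma_uuu = 0.156144, Gamma_uuv = 0.000362, Gamma_uvv = -0.064574, Gamma_vuu = -0.044234, Gamma_vuv = 0.151505, Gamma_vvv = -0.000362; k4 = (0.618942, -0.119134, -0.058847, 0.039294)
  Y <- Y + (h/6)(k1 + 2k2 + 2k3 + k4): u = 0.1246, v = -0.0245, du/dtau = 0.6190, dv/dtau = -0.1192
step 2:
  k1: at (u, v) = (0.124594, -0.024487), (du/dtau, dv/dtau) = (0.618980, -0.119158); Gamma_uuu = 0.156393, Gamma_uuv = 0.000363, Gamma_uvv = -0.064676, Gamma_vuu = -0.044229, Gamma_vuv = 0.151746, Gamma_vvv = -0.000363; k1 = (0.618980, -0.119158, -0.058948, 0.039335)
  k2: at (u, v) = (0.186492, -0.036403), (du/dtau, dv/dtau) = (0.613085, -0.115224); Gamma_uuu = 0.228567, Gamma_uuv = 0.000777, Gamma_uvv = -0.094523, Gamma_vuu = -0.042195, Gamma_vuv = 0.221932, Gamma_vvv = -0.000777; k2 = (0.613085, -0.115224, -0.084548, 0.047226)
  k3: at (u, v) = (0.185903, -0.036009), (du/dtau, dv/dtau) = (0.610525, -0.114435); Gamma_uuu = 0.227906, Gamma_uuv = 0.000772, Gamma_uvv = -0.094249, Gamma_vuu = -0.042218, Gamma_vuv = 0.221289, Gamma_vvv = -0.000772; k3 = (0.610525, -0.114435, -0.083608, 0.046667)
  k4: at (u, v) = (0.246699, -0.047374), (du/dtau, dv/dtau) = (0.602259, -0.109824); Gamma_uuu = 0.292998, Gamma_uuv = 0.001278, Gamma_uvv = -0.121165, Gamma_vuu = -0.039658, Gamma_vuv = 0.284749, Gamma_vvv = -0.001278; k4 = (0.602259, -0.109824, -0.104644, 0.052068)
  Y <- Y + (h/6)(k1 + 2k2 + 2k3 + k4): u = 0.2469, v = -0.0474, du/dtau = 0.6023, dv/dtau = -0.1099
step 3:
  k1: at (u, v) = (0.246876, -0.047430), (du/dtau, dv/dtau) = (0.602317, -0.109851); Gamma_uuu = 0.293177, Gamma_uuv = 0.001279, Gamma_uvv = -0.121239, Gamma_vuu = -0.039649, Gamma_vuv = 0.284924, Gamma_vvv = -0.001279; k1 = (0.602317, -0.109851, -0.104728, 0.052104)
  k2: at (u, v) = (0.307108, -0.058415), (du/dtau, dv/dtau) = (0.591844, -0.104641); Gamma_uuu = 0.350812, Gamma_uuv = 0.001834, Gamma_uvv = -0.145070, Gamma_vuu = -0.036724, Gamma_vuv = 0.341303, Gamma_vvv = -0.001834; k2 = (0.591844, -0.104641, -0.121067, 0.055158)
  k3: at (u, v) = (0.306061, -0.057894), (du/dtau, dv/dtau) = (0.590210, -0.104335); Gamma_uuu = 0.349872, Gamma_uuv = 0.001824, Gamma_uvv = -0.144681, Gamma_vuu = -0.036777, Gamma_vuv = 0.340382, Gamma_vvv = -0.001824; k3 = (0.590210, -0.104335, -0.120078, 0.054752)
  k4: at (u, v) = (0.364918, -0.068297), (du/dtau, dv/dtau) = (0.578301, -0.098901); Gamma_uuu = 0.399145, Gamma_uuv = 0.002376, Gamma_uvv = -0.165053, Gamma_vuu = -0.033708, Gamma_vuv = 0.388774, Gamma_vvv = -0.002376; k4 = (0.578301, -0.098901, -0.131601, 0.055768)
  Y <- Y + (h/6)(k1 + 2k2 + 2k3 + k4): u = 0.3650, v = -0.0683, du/dtau = 0.5784, dv/dtau = -0.0989
step 4:
  k1: at (u, v) = (0.365034, -0.068320), (du/dtau, dv/dtau) = (0.578363, -0.098928); Gamma_uuu = 0.399235, Gamma_uuv = 0.002377, Gamma_uvv = -0.165090, Gamma_vuu = -0.033702, Gamma_vuv = 0.388862, Gamma_vvv = -0.002377; k1 = (0.578363, -0.098928, -0.131658, 0.055795)
  k2: at (u, v) = (0.422870, -0.078213), (du/dtau, dv/dtau) = (0.565197, -0.093349); Gamma_uuu = 0.440544, Gamma_uuv = 0.002898, Gamma_uvv = -0.182167, Gamma_vuu = -0.030616, Gamma_vuv = 0.429629, Gamma_vvv = -0.002898; k2 = (0.565197, -0.093349, -0.138838, 0.055140)
  k3: at (u, v) = (0.421553, -0.077655), (du/dtau, dv/dtau) = (0.564479, -0.093414); Gamma_uuu = 0.439682, Gamma_uuv = 0.002887, Gamma_uvv = -0.181810, Gamma_vuu = -0.030686, Gamma_vuv = 0.428775, Gamma_vvv = -0.002887; k3 = (0.564479, -0.093414, -0.138208, 0.055022)
  k4: at (u, v) = (0.477930, -0.087003), (du/dtau, dv/dtau) = (0.550721, -0.087924); Gamma_uuu = 0.473452, Gamma_uuv = 0.003351, Gamma_uvv = -0.195769, Gamma_vuu = -0.027715, Gamma_vuv = 0.462284, Gamma_vvv = -0.003351; k4 = (0.550721, -0.087924, -0.141757, 0.053201)
  Y <- Y + (h/6)(k1 + 2k2 + 2k3 + k4): u = 0.4780, v = -0.0870, du/dtau = 0.5508, dv/dtau = -0.0880


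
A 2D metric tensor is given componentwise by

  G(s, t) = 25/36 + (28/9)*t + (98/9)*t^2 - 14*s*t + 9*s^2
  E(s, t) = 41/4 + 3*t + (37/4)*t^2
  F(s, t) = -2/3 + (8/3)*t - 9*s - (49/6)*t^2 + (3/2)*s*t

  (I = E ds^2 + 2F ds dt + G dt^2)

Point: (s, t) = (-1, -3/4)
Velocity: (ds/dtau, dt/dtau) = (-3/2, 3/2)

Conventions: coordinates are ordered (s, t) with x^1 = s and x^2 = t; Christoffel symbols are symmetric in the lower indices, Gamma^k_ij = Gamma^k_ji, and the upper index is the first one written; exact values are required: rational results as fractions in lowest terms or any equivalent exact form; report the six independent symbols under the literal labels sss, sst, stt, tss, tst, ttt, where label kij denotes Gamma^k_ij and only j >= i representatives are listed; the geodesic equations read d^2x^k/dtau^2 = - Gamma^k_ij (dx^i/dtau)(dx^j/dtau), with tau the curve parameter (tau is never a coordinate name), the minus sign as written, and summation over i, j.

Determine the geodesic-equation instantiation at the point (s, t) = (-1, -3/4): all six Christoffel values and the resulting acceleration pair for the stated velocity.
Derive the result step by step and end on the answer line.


E = 845/64, F = 275/96, G = 215/72 at the point
E_s = 0, E_t = -87/8, F_s = -81/8, F_t = 161/12, G_s = -15/2, G_t = 7/9
EG - F^2 = 287725/9216;  g^inv = (9216/287725) * [[215/72, -275/96], [-275/96, 845/64]]
first-kind symbols [ij,l] = (1/2)(d_i g_jl + d_j g_il - d_l g_ij): [ss,s] = E_s/2 = 0, [ss,t] = F_s - E_t/2 = -75/16, [st,s] = E_t/2 = -87/16, [st,t] = G_s/2 = -15/4, [tt,s] = F_t - G_s/2 = 103/6, [tt,t] = G_t/2 = 7/18
Gamma^s_ij = (G*[ij,s] - F*[ij,t])/(EG - F^2), Gamma^t_ij = (E*[ij,t] - F*[ij,s])/(EG - F^2)
Gamma_sss = 4950/11509, Gamma_sst = -10128/57545, Gamma_stt = 92432/57545, Gamma_tss = -22815/11509, Gamma_tst = -12510/11509, Gamma_ttt = -81176/57545
d^2s/dtau^2 = -(Gamma_sss*(-3/2)^2 + 2*Gamma_sst*(-3/2)*(3/2) + Gamma_stt*(3/2)^2) = -618471/115090
d^2t/dtau^2 = -(Gamma_tss*(-3/2)^2 + 2*Gamma_tst*(-3/2)*(3/2) + Gamma_ttt*(3/2)^2) = 631359/230180

Answer: Gamma_sss = 4950/11509, Gamma_sst = -10128/57545, Gamma_stt = 92432/57545, Gamma_tss = -22815/11509, Gamma_tst = -12510/11509, Gamma_ttt = -81176/57545; accelerations (d^2s/dtau^2, d^2t/dtau^2) = (-618471/115090, 631359/230180)


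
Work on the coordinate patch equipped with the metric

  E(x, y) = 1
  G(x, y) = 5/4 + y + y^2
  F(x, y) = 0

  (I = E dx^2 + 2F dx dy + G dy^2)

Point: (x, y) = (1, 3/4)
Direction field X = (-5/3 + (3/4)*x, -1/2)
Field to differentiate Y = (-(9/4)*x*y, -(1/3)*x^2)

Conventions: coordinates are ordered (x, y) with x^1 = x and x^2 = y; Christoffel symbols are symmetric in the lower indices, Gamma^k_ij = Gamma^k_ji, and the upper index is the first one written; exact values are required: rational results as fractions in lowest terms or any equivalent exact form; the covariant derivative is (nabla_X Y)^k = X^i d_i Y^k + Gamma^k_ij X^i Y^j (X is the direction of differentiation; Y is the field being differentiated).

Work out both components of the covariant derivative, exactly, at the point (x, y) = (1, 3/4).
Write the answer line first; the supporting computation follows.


Answer: (nabla_X Y)^x = 171/64, (nabla_X Y)^y = 511/738

E = 1, F = 0, G = 41/16 at the point
E_x = 0, E_y = 0, F_x = 0, F_y = 0, G_x = 0, G_y = 5/2
EG - F^2 = 41/16;  g^inv = (16/41) * [[41/16, 0], [0, 1]]
first-kind symbols [ij,l] = (1/2)(d_i g_jl + d_j g_il - d_l g_ij): [xx,x] = E_x/2 = 0, [xx,y] = F_x - E_y/2 = 0, [xy,x] = E_y/2 = 0, [xy,y] = G_x/2 = 0, [yy,x] = F_y - G_x/2 = 0, [yy,y] = G_y/2 = 5/4
Gamma^x_ij = (G*[ij,x] - F*[ij,y])/(EG - F^2), Gamma^y_ij = (E*[ij,y] - F*[ij,x])/(EG - F^2)
Gamma_xxx = 0, Gamma_xxy = 0, Gamma_xyy = 0, Gamma_yxx = 0, Gamma_yxy = 0, Gamma_yyy = 20/41
X = (-11/12, -1/2), Y = (-27/16, -1/3) at the point


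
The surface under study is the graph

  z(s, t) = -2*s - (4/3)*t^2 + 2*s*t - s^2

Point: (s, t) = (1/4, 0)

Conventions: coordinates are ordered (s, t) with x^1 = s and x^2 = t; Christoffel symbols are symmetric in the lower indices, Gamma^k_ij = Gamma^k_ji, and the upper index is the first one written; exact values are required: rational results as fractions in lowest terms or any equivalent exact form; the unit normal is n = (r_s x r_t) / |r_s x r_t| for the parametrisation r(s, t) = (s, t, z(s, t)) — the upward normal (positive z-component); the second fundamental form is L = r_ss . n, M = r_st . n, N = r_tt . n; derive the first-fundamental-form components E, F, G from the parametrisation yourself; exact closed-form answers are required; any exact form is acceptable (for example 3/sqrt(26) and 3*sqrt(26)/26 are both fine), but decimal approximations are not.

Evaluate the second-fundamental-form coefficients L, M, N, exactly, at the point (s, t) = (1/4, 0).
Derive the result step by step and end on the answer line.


z_s = -5/2, z_t = 1/2, z_ss = -2, z_st = 2, z_tt = -8/3
E = 29/4, F = -5/4, G = 5/4; answer radicand W^2 = 15/2
unnormalised second-form numerators: l = -2, m = 2, n = -8/3; L = l/sqrt(15/2), and similarly M = m/sqrt(W^2), N = n/sqrt(W^2)

Answer: L = -2*sqrt(30)/15, M = 2*sqrt(30)/15, N = -8*sqrt(30)/45


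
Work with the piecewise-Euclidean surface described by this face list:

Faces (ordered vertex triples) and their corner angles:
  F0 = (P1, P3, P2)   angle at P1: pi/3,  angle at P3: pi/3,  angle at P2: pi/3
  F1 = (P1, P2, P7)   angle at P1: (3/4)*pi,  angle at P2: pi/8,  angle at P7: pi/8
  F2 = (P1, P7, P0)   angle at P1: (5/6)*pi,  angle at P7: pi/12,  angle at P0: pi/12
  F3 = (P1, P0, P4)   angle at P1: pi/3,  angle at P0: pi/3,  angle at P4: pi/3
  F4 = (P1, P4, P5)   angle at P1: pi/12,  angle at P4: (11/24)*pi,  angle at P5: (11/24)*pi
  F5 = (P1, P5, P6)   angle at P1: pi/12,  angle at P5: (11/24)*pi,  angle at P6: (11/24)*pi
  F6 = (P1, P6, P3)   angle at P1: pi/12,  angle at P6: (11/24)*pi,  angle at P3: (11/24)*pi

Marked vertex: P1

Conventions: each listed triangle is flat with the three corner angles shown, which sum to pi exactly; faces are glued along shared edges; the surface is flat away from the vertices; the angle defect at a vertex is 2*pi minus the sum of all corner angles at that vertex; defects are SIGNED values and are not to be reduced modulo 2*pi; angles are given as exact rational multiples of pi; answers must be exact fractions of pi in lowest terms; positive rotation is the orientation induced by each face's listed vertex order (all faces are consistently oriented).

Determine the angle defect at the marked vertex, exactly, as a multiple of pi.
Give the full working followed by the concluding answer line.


Sum of corner angles at P1: (5/2)*pi
defect = 2*pi - (5/2)*pi

Answer: defect(P1) = -pi/2


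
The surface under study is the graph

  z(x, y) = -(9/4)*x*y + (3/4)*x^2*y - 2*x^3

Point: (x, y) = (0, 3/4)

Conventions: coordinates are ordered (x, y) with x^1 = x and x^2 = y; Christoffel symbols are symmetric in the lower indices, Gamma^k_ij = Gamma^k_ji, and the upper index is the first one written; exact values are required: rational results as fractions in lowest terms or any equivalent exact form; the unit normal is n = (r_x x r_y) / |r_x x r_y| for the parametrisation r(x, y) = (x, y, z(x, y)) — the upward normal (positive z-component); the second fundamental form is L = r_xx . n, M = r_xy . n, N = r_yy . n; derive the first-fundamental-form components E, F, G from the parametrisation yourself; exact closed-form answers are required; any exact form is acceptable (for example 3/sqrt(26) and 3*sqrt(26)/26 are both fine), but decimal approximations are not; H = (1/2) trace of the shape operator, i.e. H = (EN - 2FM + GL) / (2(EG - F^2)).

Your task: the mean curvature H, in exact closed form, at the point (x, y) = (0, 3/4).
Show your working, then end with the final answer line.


z_x = -27/16, z_y = 0, z_xx = 9/8, z_xy = -9/4, z_yy = 0
E = 985/256, F = 0, G = 1; answer radicand W^2 = 985/256
unnormalised second-form numerators: l = 9/8, m = -9/4, n = 0; L = l/sqrt(985/256), and similarly M = m/sqrt(W^2), N = n/sqrt(W^2)
H = (E*n - 2*F*m + G*l) / (2*(EG - F^2)*sqrt(W^2)); E*n - 2*F*m + G*l = 9/8, EG - F^2 = 985/256, so H = (144/985)/sqrt(985/256)

Answer: H = 2304*sqrt(985)/970225


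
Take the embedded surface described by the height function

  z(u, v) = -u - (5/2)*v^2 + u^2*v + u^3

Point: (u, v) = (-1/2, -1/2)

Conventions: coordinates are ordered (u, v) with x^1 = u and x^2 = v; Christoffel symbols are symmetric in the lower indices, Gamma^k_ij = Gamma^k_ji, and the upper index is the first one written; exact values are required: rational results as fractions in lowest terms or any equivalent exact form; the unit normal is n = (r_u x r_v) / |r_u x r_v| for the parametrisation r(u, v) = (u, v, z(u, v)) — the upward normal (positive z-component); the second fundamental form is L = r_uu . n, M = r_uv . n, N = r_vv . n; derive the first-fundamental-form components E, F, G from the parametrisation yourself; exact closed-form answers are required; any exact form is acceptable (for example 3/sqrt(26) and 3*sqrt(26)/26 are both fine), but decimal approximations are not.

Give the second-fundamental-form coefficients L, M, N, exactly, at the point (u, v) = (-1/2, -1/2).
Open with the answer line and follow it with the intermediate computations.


Answer: L = -8*sqrt(138)/69, M = -2*sqrt(138)/69, N = -10*sqrt(138)/69

z_u = 1/4, z_v = 11/4, z_uu = -4, z_uv = -1, z_vv = -5
E = 17/16, F = 11/16, G = 137/16; answer radicand W^2 = 69/8
unnormalised second-form numerators: l = -4, m = -1, n = -5; L = l/sqrt(69/8), and similarly M = m/sqrt(W^2), N = n/sqrt(W^2)


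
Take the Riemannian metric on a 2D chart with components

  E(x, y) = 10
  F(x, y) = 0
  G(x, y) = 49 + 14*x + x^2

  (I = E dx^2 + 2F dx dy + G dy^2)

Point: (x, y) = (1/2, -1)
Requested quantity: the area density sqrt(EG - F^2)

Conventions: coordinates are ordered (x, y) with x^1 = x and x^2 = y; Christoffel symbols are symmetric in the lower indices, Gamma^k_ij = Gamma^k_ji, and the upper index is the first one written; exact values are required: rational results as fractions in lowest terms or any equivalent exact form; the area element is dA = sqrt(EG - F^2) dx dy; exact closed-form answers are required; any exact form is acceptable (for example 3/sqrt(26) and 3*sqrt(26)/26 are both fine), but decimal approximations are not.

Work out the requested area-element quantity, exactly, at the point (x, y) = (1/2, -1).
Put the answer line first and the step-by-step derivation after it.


Answer: sqrt(EG - F^2) = 15*sqrt(10)/2

E = 10, F = 0, G = 225/4; EG - F^2 = 1125/2


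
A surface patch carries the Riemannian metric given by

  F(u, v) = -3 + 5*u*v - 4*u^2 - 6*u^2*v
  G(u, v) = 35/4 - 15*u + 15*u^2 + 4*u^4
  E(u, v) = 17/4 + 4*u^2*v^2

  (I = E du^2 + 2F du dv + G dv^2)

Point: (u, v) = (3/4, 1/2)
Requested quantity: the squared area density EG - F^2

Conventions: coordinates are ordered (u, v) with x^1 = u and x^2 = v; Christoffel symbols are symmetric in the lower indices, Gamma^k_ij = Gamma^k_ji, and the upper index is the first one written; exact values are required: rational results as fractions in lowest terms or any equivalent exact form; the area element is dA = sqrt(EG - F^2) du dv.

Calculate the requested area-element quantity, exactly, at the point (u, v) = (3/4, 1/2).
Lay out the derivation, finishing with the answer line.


E = 77/16, F = -81/16, G = 461/64; EG - F^2 = 9253/1024

Answer: EG - F^2 = 9253/1024


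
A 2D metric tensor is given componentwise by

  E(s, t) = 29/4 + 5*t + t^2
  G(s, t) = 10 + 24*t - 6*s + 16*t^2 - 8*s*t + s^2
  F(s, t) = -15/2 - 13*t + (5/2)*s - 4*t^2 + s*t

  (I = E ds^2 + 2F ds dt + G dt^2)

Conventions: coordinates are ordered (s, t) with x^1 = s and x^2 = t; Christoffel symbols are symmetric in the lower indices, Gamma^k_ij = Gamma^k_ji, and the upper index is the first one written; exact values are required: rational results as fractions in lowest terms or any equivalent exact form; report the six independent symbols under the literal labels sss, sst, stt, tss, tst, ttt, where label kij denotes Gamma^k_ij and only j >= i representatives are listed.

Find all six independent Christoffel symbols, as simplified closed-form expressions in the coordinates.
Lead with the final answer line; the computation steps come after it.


Answer: Gamma_sss = 0, Gamma_sst = (4*t + 10)/(4*s^2 - 32*s*t - 24*s + 68*t^2 + 116*t + 65), Gamma_stt = (-16*t - 40)/(4*s^2 - 32*s*t - 24*s + 68*t^2 + 116*t + 65), Gamma_tss = 0, Gamma_tst = (4*s - 16*t - 12)/(4*s^2 - 32*s*t - 24*s + 68*t^2 + 116*t + 65), Gamma_ttt = (-16*s + 64*t + 48)/(4*s^2 - 32*s*t - 24*s + 68*t^2 + 116*t + 65)

E = 29/4 + 5*t + t^2; F = -15/2 - 13*t + (5/2)*s - 4*t^2 + s*t; G = 10 + 24*t - 6*s + 16*t^2 - 8*s*t + s^2
Gamma^k_ij = (1/2) g^{kl} (d_i g_jl + d_j g_il - d_l g_ij), with g^inv = (1/(EG-F^2)) [[G, -F], [-F, E]]
first partials: E_s = 0, E_t = 5 + 2*t, F_s = 5/2 + t, F_t = -13 - 8*t + s, G_s = -6 - 8*t + 2*s, G_t = 24 + 32*t - 8*s
D = EG - F^2 = 65/4 + 29*t - 6*s + 17*t^2 - 8*s*t + s^2
expanded: Gamma^s_ss = (G E_s - 2F F_s + F E_t)/(2D), Gamma^s_st = (G E_t - F G_s)/(2D), Gamma^s_tt = (2G F_t - G G_s - F G_t)/(2D), Gamma^t_ss = (2E F_s - E E_t - F E_s)/(2D), Gamma^t_st = (E G_s - F E_t)/(2D), Gamma^t_tt = (E G_t - 2F F_t + F G_s)/(2D); substitute and cancel common factors


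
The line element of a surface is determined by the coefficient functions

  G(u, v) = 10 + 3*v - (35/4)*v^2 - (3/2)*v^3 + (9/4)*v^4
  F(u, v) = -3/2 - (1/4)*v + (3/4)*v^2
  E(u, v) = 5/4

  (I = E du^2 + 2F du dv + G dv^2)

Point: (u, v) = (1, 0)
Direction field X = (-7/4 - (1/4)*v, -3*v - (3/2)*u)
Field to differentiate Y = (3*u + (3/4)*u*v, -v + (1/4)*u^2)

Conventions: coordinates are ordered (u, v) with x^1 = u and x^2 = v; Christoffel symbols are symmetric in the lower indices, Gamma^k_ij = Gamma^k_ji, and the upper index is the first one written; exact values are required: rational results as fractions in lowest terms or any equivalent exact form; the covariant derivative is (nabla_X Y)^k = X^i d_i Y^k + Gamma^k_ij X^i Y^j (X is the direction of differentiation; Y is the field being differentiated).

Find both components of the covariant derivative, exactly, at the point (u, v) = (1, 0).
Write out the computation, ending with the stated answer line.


E = 5/4, F = -3/2, G = 10 at the point
E_u = 0, E_v = 0, F_u = 0, F_v = -1/4, G_u = 0, G_v = 3
EG - F^2 = 41/4;  g^inv = (4/41) * [[10, 3/2], [3/2, 5/4]]
first-kind symbols [ij,l] = (1/2)(d_i g_jl + d_j g_il - d_l g_ij): [uu,u] = E_u/2 = 0, [uu,v] = F_u - E_v/2 = 0, [uv,u] = E_v/2 = 0, [uv,v] = G_u/2 = 0, [vv,u] = F_v - G_u/2 = -1/4, [vv,v] = G_v/2 = 3/2
Gamma^u_ij = (G*[ij,u] - F*[ij,v])/(EG - F^2), Gamma^v_ij = (E*[ij,v] - F*[ij,u])/(EG - F^2)
Gamma_uuu = 0, Gamma_uuv = 0, Gamma_uvv = -1/41, Gamma_vuu = 0, Gamma_vuv = 0, Gamma_vvv = 6/41
X = (-7/4, -3/2), Y = (3, 1/4) at the point

Answer: (nabla_X Y)^u = -261/41, (nabla_X Y)^v = 187/328


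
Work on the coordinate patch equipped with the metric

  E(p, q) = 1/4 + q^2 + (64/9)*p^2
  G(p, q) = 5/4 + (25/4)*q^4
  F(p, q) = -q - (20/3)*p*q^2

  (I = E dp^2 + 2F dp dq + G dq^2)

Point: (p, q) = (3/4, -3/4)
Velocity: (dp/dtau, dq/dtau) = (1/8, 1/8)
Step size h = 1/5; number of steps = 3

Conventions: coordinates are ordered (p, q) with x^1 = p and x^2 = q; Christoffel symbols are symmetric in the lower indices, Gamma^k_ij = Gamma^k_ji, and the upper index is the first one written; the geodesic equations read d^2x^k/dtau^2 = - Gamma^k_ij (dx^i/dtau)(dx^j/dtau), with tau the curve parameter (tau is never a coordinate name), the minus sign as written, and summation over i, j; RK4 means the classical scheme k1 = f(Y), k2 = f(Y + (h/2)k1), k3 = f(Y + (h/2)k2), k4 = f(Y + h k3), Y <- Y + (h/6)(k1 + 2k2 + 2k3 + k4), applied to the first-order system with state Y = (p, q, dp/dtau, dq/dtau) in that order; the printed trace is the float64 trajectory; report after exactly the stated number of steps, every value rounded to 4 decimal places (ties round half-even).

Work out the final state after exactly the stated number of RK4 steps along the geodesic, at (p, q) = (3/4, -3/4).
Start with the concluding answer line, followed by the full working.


Answer: p = 0.8208, q = -0.6705, dp/dtau = 0.1109, dq/dtau = 0.1398

f(Y) = (dp/dtau, dq/dtau, -Gamma^p_ij Y'^i Y'^j, -Gamma^q_ij Y'^i Y'^j) with the Gammas evaluated at the stage position; h = 0.200000; intermediate values shown to 6 dp
step 0: p = 0.7500, q = -0.7500, dp/dtau = 0.1250, dq/dtau = 0.1250
step 1:
  k1: at (p, q) = (0.750000, -0.750000), (dp/dtau, dq/dtau) = (0.125000, 0.125000); Gamma_ppp = 0.977605, Gamma_ppq = -0.214623, Gamma_pqq = 0.895724, Gamma_qpp = -0.304780, Gamma_qpq = -0.137151, Gamma_qqq = -1.061492; k1 = (0.125000, 0.125000, -0.022564, 0.025634)
  k2: at (p, q) = (0.762500, -0.737500), (dp/dtau, dq/dtau) = (0.122744, 0.127563); Gamma_ppp = 0.980700, Gamma_ppq = -0.204745, Gamma_pqq = 0.893283, Gamma_qpp = -0.290521, Gamma_qpq = -0.133945, Gamma_qqq = -1.033615; k2 = (0.122744, 0.127563, -0.022899, 0.025391)
  k3: at (p, q) = (0.762274, -0.737244), (dp/dtau, dq/dtau) = (0.122710, 0.127539); Gamma_ppp = 0.981057, Gamma_ppq = -0.204712, Gamma_pqq = 0.893421, Gamma_qpp = -0.290583, Gamma_qpq = -0.133871, Gamma_qqq = -1.033410; k3 = (0.122710, 0.127539, -0.022897, 0.025375)
  k4: at (p, q) = (0.774542, -0.724492), (dp/dtau, dq/dtau) = (0.120421, 0.130075); Gamma_ppp = 0.983774, Gamma_ppq = -0.195069, Gamma_pqq = 0.890069, Gamma_qpp = -0.276305, Gamma_qpq = -0.130344, Gamma_qqq = -1.004717; k4 = (0.120421, 0.130075, -0.023214, 0.025089)
  Y <- Y + (h/6)(k1 + 2k2 + 2k3 + k4): p = 0.7745, q = -0.7245, dp/dtau = 0.1204, dq/dtau = 0.1301
step 2:
  k1: at (p, q) = (0.774544, -0.724491), (dp/dtau, dq/dtau) = (0.120421, 0.130075); Gamma_ppp = 0.983774, Gamma_ppq = -0.195068, Gamma_pqq = 0.890068, Gamma_qpp = -0.276303, Gamma_qpq = -0.130344, Gamma_qqq = -1.004713; k1 = (0.120421, 0.130075, -0.023214, 0.025089)
  k2: at (p, q) = (0.786586, -0.711483), (dp/dtau, dq/dtau) = (0.118099, 0.132584); Gamma_ppp = 0.986110, Gamma_ppq = -0.185668, Gamma_pqq = 0.885769, Gamma_qpp = -0.262034, Gamma_qpq = -0.126513, Gamma_qqq = -0.975230; k2 = (0.118099, 0.132584, -0.023510, 0.024760)
  k3: at (p, q) = (0.786354, -0.711232), (dp/dtau, dq/dtau) = (0.118070, 0.132551); Gamma_ppp = 0.986455, Gamma_ppq = -0.185638, Gamma_pqq = 0.885878, Gamma_qpp = -0.262091, Gamma_qpq = -0.126436, Gamma_qqq = -0.975005; k3 = (0.118070, 0.132551, -0.023506, 0.024742)
  k4: at (p, q) = (0.798158, -0.697980), (dp/dtau, dq/dtau) = (0.115720, 0.135024); Gamma_ppp = 0.988398, Gamma_ppq = -0.176501, Gamma_pqq = 0.880574, Gamma_qpp = -0.247872, Gamma_qpq = -0.122320, Gamma_qqq = -0.944769; k4 = (0.115720, 0.135024, -0.023774, 0.024366)
  Y <- Y + (h/6)(k1 + 2k2 + 2k3 + k4): p = 0.7982, q = -0.6980, dp/dtau = 0.1157, dq/dtau = 0.1350
step 3:
  k1: at (p, q) = (0.798160, -0.697978), (dp/dtau, dq/dtau) = (0.115720, 0.135024); Gamma_ppp = 0.988398, Gamma_ppq = -0.176499, Gamma_pqq = 0.880573, Gamma_qpp = -0.247870, Gamma_qpq = -0.122320, Gamma_qqq = -0.944764; k1 = (0.115720, 0.135024, -0.023774, 0.024366)
  k2: at (p, q) = (0.809732, -0.684476), (dp/dtau, dq/dtau) = (0.113343, 0.137460); Gamma_ppp = 0.989950, Gamma_ppq = -0.167631, Gamma_pqq = 0.874230, Gamma_qpp = -0.233733, Gamma_qpq = -0.117938, Gamma_qqq = -0.913812; k2 = (0.113343, 0.137460, -0.024013, 0.023944)
  k3: at (p, q) = (0.809495, -0.684232), (dp/dtau, dq/dtau) = (0.113319, 0.137418); Gamma_ppp = 0.990283, Gamma_ppq = -0.167604, Gamma_pqq = 0.874311, Gamma_qpp = -0.233786, Gamma_qpq = -0.117860, Gamma_qqq = -0.913570; k3 = (0.113319, 0.137418, -0.024007, 0.023924)
  k4: at (p, q) = (0.820824, -0.670495), (dp/dtau, dq/dtau) = (0.110919, 0.139809); Gamma_ppp = 0.991435, Gamma_ppq = -0.159022, Gamma_pqq = 0.866879, Gamma_qpp = -0.219776, Gamma_qpq = -0.113237, Gamma_qqq = -0.881961; k4 = (0.110919, 0.139809, -0.024210, 0.023455)
  Y <- Y + (h/6)(k1 + 2k2 + 2k3 + k4): p = 0.8208, q = -0.6705, dp/dtau = 0.1109, dq/dtau = 0.1398


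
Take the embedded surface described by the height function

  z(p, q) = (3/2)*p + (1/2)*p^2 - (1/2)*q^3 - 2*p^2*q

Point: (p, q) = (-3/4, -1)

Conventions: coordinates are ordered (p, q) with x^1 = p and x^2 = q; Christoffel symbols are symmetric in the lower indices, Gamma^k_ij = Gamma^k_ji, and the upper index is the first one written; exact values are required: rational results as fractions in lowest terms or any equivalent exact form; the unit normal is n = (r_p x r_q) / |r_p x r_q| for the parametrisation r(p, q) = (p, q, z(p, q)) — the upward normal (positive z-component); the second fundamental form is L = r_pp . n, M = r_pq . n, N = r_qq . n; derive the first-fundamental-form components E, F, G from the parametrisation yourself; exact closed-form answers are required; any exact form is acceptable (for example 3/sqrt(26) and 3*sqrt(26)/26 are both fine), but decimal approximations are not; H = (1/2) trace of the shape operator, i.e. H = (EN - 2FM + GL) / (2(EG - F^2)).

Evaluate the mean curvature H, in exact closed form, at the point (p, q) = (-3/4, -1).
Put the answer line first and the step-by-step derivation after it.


Answer: H = 5684*sqrt(829)/687241

z_p = -9/4, z_q = -21/8, z_pp = 5, z_pq = 3, z_qq = 3
E = 97/16, F = 189/32, G = 505/64; answer radicand W^2 = 829/64
unnormalised second-form numerators: l = 5, m = 3, n = 3; L = l/sqrt(829/64), and similarly M = m/sqrt(W^2), N = n/sqrt(W^2)
H = (E*n - 2*F*m + G*l) / (2*(EG - F^2)*sqrt(W^2)); E*n - 2*F*m + G*l = 1421/64, EG - F^2 = 829/64, so H = (1421/1658)/sqrt(829/64)


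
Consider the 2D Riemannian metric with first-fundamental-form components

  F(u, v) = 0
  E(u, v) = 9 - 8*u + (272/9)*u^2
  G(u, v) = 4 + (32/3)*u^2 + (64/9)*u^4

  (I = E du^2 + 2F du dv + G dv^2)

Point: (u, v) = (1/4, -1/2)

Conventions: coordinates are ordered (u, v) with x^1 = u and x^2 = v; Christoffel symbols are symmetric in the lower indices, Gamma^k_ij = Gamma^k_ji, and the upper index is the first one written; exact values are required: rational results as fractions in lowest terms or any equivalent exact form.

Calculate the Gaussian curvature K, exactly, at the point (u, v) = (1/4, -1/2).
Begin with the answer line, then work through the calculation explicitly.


Answer: K = -81/325

E = 80/9, F = 0, G = 169/36, EG - F^2 = 3380/81 at the point
E_u = 64/9, E_v = 0, F_u = 0, F_v = 0, G_u = 52/9, G_v = 0
E_vv = 0, F_uv = 0, G_uu = 80/3
K follows from Brioschi's formula, (det M1 - det M2)/(EG - F^2)^2.
M1 = [[-E_vv/2 + F_uv - G_uu/2, E_u/2, F_u - E_v/2], [F_v - G_u/2, E, F], [G_v/2, F, G]] = [[-40/3, 32/9, 0], [-26/9, 80/9, 0], [0, 0, 169/36]]; det M1 = -370448/729
M2 = [[0, E_v/2, G_u/2], [E_v/2, E, F], [G_u/2, F, G]] = [[0, 0, 26/9], [0, 80/9, 0], [26/9, 0, 169/36]]; det M2 = -54080/729
det M1 - det M2 = -35152/81; K = -35152/81 / (3380/81)^2 = -81/325


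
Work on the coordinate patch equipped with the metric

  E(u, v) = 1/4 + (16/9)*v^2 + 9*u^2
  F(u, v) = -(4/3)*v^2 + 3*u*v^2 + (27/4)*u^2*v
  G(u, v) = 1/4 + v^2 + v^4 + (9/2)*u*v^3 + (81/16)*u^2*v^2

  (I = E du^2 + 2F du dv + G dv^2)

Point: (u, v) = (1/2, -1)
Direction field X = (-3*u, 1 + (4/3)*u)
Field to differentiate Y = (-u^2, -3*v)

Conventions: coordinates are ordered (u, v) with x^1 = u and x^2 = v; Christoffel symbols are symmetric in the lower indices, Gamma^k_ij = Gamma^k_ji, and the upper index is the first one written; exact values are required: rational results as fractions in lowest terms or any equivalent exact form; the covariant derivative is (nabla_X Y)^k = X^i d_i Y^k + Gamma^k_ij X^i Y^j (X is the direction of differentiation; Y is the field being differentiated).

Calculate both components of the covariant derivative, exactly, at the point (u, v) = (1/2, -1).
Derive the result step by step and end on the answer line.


E = 77/18, F = -73/48, G = 81/64 at the point
E_u = 9, E_v = -32/9, F_u = -15/4, F_v = 65/48, G_u = 9/16, G_v = -57/32
EG - F^2 = 7145/2304;  g^inv = (2304/7145) * [[81/64, 73/48], [73/48, 77/18]]
first-kind symbols [ij,l] = (1/2)(d_i g_jl + d_j g_il - d_l g_ij): [uu,u] = E_u/2 = 9/2, [uu,v] = F_u - E_v/2 = -71/36, [uv,u] = E_v/2 = -16/9, [uv,v] = G_u/2 = 9/32, [vv,u] = F_v - G_u/2 = 103/96, [vv,v] = G_v/2 = -57/64
Gamma^u_ij = (G*[ij,u] - F*[ij,v])/(EG - F^2), Gamma^v_ij = (E*[ij,v] - F*[ij,u])/(EG - F^2)
Gamma_uuu = 18634/21435, Gamma_uuv = -8397/14290, Gamma_uvv = 63/57160, Gamma_vuu = -33032/64305, Gamma_vuv = -10372/21435, Gamma_vvv = -10037/14290
X = (-3/2, 5/3), Y = (-1/4, 3) at the point

Answer: (nabla_X Y)^u = 26983/5716, (nabla_X Y)^v = -162703/25722


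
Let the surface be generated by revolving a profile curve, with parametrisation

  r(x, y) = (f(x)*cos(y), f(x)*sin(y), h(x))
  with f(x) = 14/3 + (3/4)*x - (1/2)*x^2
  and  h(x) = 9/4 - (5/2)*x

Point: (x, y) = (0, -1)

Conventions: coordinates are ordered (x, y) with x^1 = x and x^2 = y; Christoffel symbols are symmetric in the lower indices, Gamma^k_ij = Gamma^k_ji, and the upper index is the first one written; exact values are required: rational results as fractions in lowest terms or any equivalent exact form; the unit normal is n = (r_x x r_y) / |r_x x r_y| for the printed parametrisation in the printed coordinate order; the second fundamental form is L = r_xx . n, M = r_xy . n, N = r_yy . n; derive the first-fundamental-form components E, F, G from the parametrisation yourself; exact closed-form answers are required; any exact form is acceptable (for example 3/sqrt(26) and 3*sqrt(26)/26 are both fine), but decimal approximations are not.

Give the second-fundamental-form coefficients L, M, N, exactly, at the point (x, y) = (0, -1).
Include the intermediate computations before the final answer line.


f = 14/3, f' = 3/4, f'' = -1, h' = -5/2, h'' = 0
E = 109/16, F = 0, G = 196/9; answer radicand W^2 = 109/16
unnormalised second-form numerators: l = -5/2, m = 0, n = -35/3; L = l/sqrt(109/16), and similarly M = m/sqrt(W^2), N = n/sqrt(W^2)

Answer: L = -10*sqrt(109)/109, M = 0, N = -140*sqrt(109)/327


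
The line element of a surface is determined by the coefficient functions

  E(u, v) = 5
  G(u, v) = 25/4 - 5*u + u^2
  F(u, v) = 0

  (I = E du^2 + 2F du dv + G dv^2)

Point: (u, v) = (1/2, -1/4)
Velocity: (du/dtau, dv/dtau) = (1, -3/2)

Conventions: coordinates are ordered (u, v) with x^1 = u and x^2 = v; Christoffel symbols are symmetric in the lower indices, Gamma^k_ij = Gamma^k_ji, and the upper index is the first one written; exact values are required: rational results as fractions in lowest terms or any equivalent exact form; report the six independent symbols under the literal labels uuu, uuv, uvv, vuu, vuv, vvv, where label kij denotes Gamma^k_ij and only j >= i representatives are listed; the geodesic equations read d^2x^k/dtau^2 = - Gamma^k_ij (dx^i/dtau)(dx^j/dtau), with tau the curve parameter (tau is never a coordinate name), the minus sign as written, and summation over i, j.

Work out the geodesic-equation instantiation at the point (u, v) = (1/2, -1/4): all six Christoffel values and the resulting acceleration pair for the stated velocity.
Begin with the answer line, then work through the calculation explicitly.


Answer: Gamma_uuu = 0, Gamma_uuv = 0, Gamma_uvv = 2/5, Gamma_vuu = 0, Gamma_vuv = -1/2, Gamma_vvv = 0; accelerations (d^2u/dtau^2, d^2v/dtau^2) = (-9/10, -3/2)

E = 5, F = 0, G = 4 at the point
E_u = 0, E_v = 0, F_u = 0, F_v = 0, G_u = -4, G_v = 0
EG - F^2 = 20;  g^inv = (1/20) * [[4, 0], [0, 5]]
first-kind symbols [ij,l] = (1/2)(d_i g_jl + d_j g_il - d_l g_ij): [uu,u] = E_u/2 = 0, [uu,v] = F_u - E_v/2 = 0, [uv,u] = E_v/2 = 0, [uv,v] = G_u/2 = -2, [vv,u] = F_v - G_u/2 = 2, [vv,v] = G_v/2 = 0
Gamma^u_ij = (G*[ij,u] - F*[ij,v])/(EG - F^2), Gamma^v_ij = (E*[ij,v] - F*[ij,u])/(EG - F^2)
Gamma_uuu = 0, Gamma_uuv = 0, Gamma_uvv = 2/5, Gamma_vuu = 0, Gamma_vuv = -1/2, Gamma_vvv = 0
d^2u/dtau^2 = -(Gamma_uuu*(1)^2 + 2*Gamma_uuv*(1)*(-3/2) + Gamma_uvv*(-3/2)^2) = -9/10
d^2v/dtau^2 = -(Gamma_vuu*(1)^2 + 2*Gamma_vuv*(1)*(-3/2) + Gamma_vvv*(-3/2)^2) = -3/2


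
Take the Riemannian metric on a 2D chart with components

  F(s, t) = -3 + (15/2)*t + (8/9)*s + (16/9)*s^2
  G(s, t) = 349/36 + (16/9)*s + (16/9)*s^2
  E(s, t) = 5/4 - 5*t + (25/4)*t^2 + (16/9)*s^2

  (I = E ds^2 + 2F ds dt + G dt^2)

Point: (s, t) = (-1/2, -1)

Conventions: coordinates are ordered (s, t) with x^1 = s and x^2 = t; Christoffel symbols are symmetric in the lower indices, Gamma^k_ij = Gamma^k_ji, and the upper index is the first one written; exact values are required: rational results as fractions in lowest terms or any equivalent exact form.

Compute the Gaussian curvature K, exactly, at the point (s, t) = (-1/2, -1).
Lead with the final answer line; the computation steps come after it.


Answer: K = 387011/466489

E = 233/18, F = -21/2, G = 37/4, EG - F^2 = 683/72 at the point
E_s = -16/9, E_t = -35/2, F_s = -8/9, F_t = 15/2, G_s = 0, G_t = 0
E_tt = 25/2, F_st = 0, G_ss = 32/9
The intrinsic route: Brioschi's K = (det M1 - det M2)/(EG - F^2)^2.
M1 = [[-E_tt/2 + F_st - G_ss/2, E_s/2, F_s - E_t/2], [F_t - G_s/2, E, F], [G_t/2, F, G]] = [[-289/36, -8/9, 283/36], [15/2, 233/18, -21/2], [0, -21/2, 37/4]]; det M1 = -1642157/2592
M2 = [[0, E_t/2, G_s/2], [E_t/2, E, F], [G_s/2, F, G]] = [[0, -35/4, 0], [-35/4, 233/18, -21/2], [0, -21/2, 37/4]]; det M2 = -45325/64
det M1 - det M2 = 387011/5184; K = 387011/5184 / (683/72)^2 = 387011/466489


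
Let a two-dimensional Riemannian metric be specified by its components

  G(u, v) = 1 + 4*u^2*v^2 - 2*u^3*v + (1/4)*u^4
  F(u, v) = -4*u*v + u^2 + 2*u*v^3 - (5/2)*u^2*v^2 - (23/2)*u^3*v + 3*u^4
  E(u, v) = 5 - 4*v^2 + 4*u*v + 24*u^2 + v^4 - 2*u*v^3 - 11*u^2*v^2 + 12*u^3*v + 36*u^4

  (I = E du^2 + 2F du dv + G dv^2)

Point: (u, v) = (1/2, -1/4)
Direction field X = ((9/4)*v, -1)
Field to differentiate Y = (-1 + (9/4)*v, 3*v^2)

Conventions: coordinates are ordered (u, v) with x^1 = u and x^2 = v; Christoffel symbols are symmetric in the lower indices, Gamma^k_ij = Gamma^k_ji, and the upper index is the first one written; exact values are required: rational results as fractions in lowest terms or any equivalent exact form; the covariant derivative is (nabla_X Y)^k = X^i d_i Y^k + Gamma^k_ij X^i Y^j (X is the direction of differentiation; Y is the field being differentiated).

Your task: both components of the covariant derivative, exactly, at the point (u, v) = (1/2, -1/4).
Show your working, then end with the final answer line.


E = 3065/256, F = 159/128, G = 73/64 at the point
E_u = 1219/32, E_v = 53/8, F_u = 175/32, F_v = -47/16, G_u = 3/4, G_v = -3/4
EG - F^2 = 3101/256;  g^inv = (256/3101) * [[73/64, -159/128], [-159/128, 3065/256]]
first-kind symbols [ij,l] = (1/2)(d_i g_jl + d_j g_il - d_l g_ij): [uu,u] = E_u/2 = 1219/64, [uu,v] = F_u - E_v/2 = 69/32, [uv,u] = E_v/2 = 53/16, [uv,v] = G_u/2 = 3/8, [vv,u] = F_v - G_u/2 = -53/16, [vv,v] = G_v/2 = -3/8
Gamma^u_ij = (G*[ij,u] - F*[ij,v])/(EG - F^2), Gamma^v_ij = (E*[ij,v] - F*[ij,u])/(EG - F^2)
Gamma_uuu = 4876/3101, Gamma_uuv = 848/3101, Gamma_uvv = -848/3101, Gamma_vuu = 552/3101, Gamma_vuv = 96/3101, Gamma_vvv = -96/3101
X = (-9/16, -1), Y = (-25/16, 3/16) at the point

Answer: (nabla_X Y)^u = -83017/198464, (nabla_X Y)^v = 169425/99232


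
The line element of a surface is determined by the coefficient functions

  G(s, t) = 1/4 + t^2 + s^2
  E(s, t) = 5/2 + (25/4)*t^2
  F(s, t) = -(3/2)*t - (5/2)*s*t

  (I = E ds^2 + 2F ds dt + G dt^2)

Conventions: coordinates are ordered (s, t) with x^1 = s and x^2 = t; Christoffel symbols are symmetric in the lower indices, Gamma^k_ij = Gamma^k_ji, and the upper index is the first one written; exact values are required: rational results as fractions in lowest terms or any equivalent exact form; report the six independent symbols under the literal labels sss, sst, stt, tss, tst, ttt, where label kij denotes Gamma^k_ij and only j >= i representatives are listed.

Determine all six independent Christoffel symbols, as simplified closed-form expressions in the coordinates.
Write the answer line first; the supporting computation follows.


Answer: Gamma_sss = (-350*s*t^2 - 210*t^2)/(40*s^2 - 120*s*t^2 + 100*t^4 + 29*t^2 + 10), Gamma_sst = (140*s^2*t + 24*s*t + 100*t^3 + 25*t)/(40*s^2 - 120*s*t^2 + 100*t^4 + 29*t^2 + 10), Gamma_stt = (-56*s^3 - 24*s^2 - 16*s*t^2 - 14*s - 6)/(40*s^2 - 120*s*t^2 + 100*t^4 + 29*t^2 + 10), Gamma_tss = (-875*t^3 - 350*t)/(40*s^2 - 120*s*t^2 + 100*t^4 + 29*t^2 + 10), Gamma_tst = (350*s*t^2 + 40*s + 150*t^2)/(40*s^2 - 120*s*t^2 + 100*t^4 + 29*t^2 + 10), Gamma_ttt = (-140*s^2*t - 144*s*t + 100*t^3 + 4*t)/(40*s^2 - 120*s*t^2 + 100*t^4 + 29*t^2 + 10)

E = 5/2 + (25/4)*t^2; F = -(3/2)*t - (5/2)*s*t; G = 1/4 + t^2 + s^2
Gamma^k_ij = (1/2) g^{kl} (d_i g_jl + d_j g_il - d_l g_ij), with g^inv = (1/(EG-F^2)) [[G, -F], [-F, E]]
first partials: E_s = 0, E_t = (25/2)*t, F_s = -(5/2)*t, F_t = -3/2 - (5/2)*s, G_s = 2*s, G_t = 2*t
D = EG - F^2 = 5/8 + (29/16)*t^2 + (5/2)*s^2 - (15/2)*s*t^2 + (25/4)*t^4
expanded: Gamma^s_ss = (G E_s - 2F F_s + F E_t)/(2D), Gamma^s_st = (G E_t - F G_s)/(2D), Gamma^s_tt = (2G F_t - G G_s - F G_t)/(2D), Gamma^t_ss = (2E F_s - E E_t - F E_s)/(2D), Gamma^t_st = (E G_s - F E_t)/(2D), Gamma^t_tt = (E G_t - 2F F_t + F G_s)/(2D); substitute and cancel common factors


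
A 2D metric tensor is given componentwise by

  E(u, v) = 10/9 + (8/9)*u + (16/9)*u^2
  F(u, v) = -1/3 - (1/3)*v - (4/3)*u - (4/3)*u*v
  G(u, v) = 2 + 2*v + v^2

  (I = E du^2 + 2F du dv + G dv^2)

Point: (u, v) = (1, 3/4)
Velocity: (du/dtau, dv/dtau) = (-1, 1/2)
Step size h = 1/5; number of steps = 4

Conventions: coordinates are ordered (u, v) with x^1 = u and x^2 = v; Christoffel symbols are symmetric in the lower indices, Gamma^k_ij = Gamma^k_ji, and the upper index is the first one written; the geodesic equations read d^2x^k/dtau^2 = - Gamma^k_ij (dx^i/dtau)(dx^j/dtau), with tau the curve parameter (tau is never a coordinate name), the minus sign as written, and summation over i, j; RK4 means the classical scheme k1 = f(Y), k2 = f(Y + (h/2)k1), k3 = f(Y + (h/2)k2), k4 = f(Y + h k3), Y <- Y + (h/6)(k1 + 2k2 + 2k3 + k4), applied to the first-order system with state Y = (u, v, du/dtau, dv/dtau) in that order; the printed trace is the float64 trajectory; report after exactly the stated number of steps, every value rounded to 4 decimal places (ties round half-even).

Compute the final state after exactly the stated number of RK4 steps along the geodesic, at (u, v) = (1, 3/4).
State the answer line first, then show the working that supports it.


Answer: u = 0.1252, v = 1.2619, du/dtau = -1.1631, dv/dtau = 0.7999

f(Y) = (du/dtau, dv/dtau, -Gamma^u_ij Y'^i Y'^j, -Gamma^v_ij Y'^i Y'^j) with the Gammas evaluated at the stage position; h = 0.200000; intermediate values shown to 6 dp
step 0: u = 1.0000, v = 0.7500, du/dtau = -1.0000, dv/dtau = 0.5000
step 1:
  k1: at (u, v) = (1.000000, 0.750000), (du/dtau, dv/dtau) = (-1.000000, 0.500000); Gamma_uuu = 0.324873, Gamma_uuv = 0.000000, Gamma_uvv = -0.243655, Gamma_vuu = -0.341117, Gamma_vuv = 0.000000, Gamma_vvv = 0.255838; k1 = (-1.000000, 0.500000, -0.263959, 0.277157)
  k2: at (u, v) = (0.900000, 0.800000), (du/dtau, dv/dtau) = (-1.026396, 0.527716); Gamma_uuu = 0.310182, Gamma_uuv = 0.000000, Gamma_uvv = -0.232637, Gamma_vuu = -0.364127, Gamma_vuv = 0.000000, Gamma_vvv = 0.273095; k2 = (-1.026396, 0.527716, -0.261988, 0.307551)
  k3: at (u, v) = (0.897360, 0.802772), (du/dtau, dv/dtau) = (-1.026199, 0.530755); Gamma_uuu = 0.309507, Gamma_uuv = 0.000000, Gamma_uvv = -0.232131, Gamma_vuu = -0.364731, Gamma_vuv = 0.000000, Gamma_vvv = 0.273549; k3 = (-1.026199, 0.530755, -0.260546, 0.307034)
  k4: at (u, v) = (0.794760, 0.856151), (du/dtau, dv/dtau) = (-1.052109, 0.561407); Gamma_uuu = 0.290857, Gamma_uuv = 0.000000, Gamma_uvv = -0.218143, Gamma_vuu = -0.387559, Gamma_vuv = 0.000000, Gamma_vvv = 0.290669; k4 = (-1.052109, 0.561407, -0.253206, 0.337390)
  Y <- Y + (h/6)(k1 + 2k2 + 2k3 + k4): u = 0.7948, v = 0.8559, du/dtau = -1.0521, dv/dtau = 0.5615
step 2:
  k1: at (u, v) = (0.794757, 0.855945), (du/dtau, dv/dtau) = (-1.052074, 0.561457); Gamma_uuu = 0.290892, Gamma_uuv = 0.000000, Gamma_uvv = -0.218169, Gamma_vuu = -0.387563, Gamma_vuv = 0.000000, Gamma_vvv = 0.290672; k1 = (-1.052074, 0.561457, -0.253202, 0.337349)
  k2: at (u, v) = (0.689549, 0.912091), (du/dtau, dv/dtau) = (-1.077395, 0.595192); Gamma_uuu = 0.268304, Gamma_uuv = 0.000000, Gamma_uvv = -0.201228, Gamma_vuu = -0.409523, Gamma_vuv = 0.000000, Gamma_vvv = 0.307142; k2 = (-1.077395, 0.595192, -0.240156, 0.366559)
  k3: at (u, v) = (0.687017, 0.915464), (du/dtau, dv/dtau) = (-1.076090, 0.598113); Gamma_uuu = 0.267390, Gamma_uuv = 0.000000, Gamma_uvv = -0.200542, Gamma_vuu = -0.409951, Gamma_vuv = 0.000000, Gamma_vvv = 0.307463; k3 = (-1.076090, 0.598113, -0.237887, 0.364719)
  k4: at (u, v) = (0.579539, 0.975568), (du/dtau, dv/dtau) = (-1.099652, 0.634401); Gamma_uuu = 0.240725, Gamma_uuv = 0.000000, Gamma_uvv = -0.180544, Gamma_vuu = -0.429970, Gamma_vuv = 0.000000, Gamma_vvv = 0.322478; k4 = (-1.099652, 0.634401, -0.218431, 0.390149)
  Y <- Y + (h/6)(k1 + 2k2 + 2k3 + k4): u = 0.5795, v = 0.9754, du/dtau = -1.0997, dv/dtau = 0.6345
step 3:
  k1: at (u, v) = (0.579467, 0.975361), (du/dtau, dv/dtau) = (-1.099665, 0.634459); Gamma_uuu = 0.240745, Gamma_uuv = 0.000000, Gamma_uvv = -0.180559, Gamma_vuu = -0.429997, Gamma_vuv = 0.000000, Gamma_vvv = 0.322498; k1 = (-1.099665, 0.634459, -0.218442, 0.390162)
  k2: at (u, v) = (0.469500, 1.038806), (du/dtau, dv/dtau) = (-1.121509, 0.673475); Gamma_uuu = 0.210482, Gamma_uuv = 0.000000, Gamma_uvv = -0.157862, Gamma_vuu = -0.447323, Gamma_vuv = 0.000000, Gamma_vvv = 0.335493; k2 = (-1.121509, 0.673475, -0.193140, 0.410467)
  k3: at (u, v) = (0.467316, 1.042708), (du/dtau, dv/dtau) = (-1.118979, 0.675506); Gamma_uuu = 0.209487, Gamma_uuv = 0.000000, Gamma_uvv = -0.157115, Gamma_vuu = -0.447418, Gamma_vuv = 0.000000, Gamma_vvv = 0.335563; k3 = (-1.118979, 0.675506, -0.190608, 0.407098)
  k4: at (u, v) = (0.355671, 1.110462), (du/dtau, dv/dtau) = (-1.137787, 0.715879); Gamma_uuu = 0.176337, Gamma_uuv = 0.000000, Gamma_uvv = -0.132253, Gamma_vuu = -0.460834, Gamma_vuv = 0.000000, Gamma_vvv = 0.345626; k4 = (-1.137787, 0.715879, -0.160501, 0.419450)
  Y <- Y + (h/6)(k1 + 2k2 + 2k3 + k4): u = 0.3555, v = 1.1103, du/dtau = -1.1379, dv/dtau = 0.7160
step 4:
  k1: at (u, v) = (0.355519, 1.110304), (du/dtau, dv/dtau) = (-1.137880, 0.715950); Gamma_uuu = 0.176321, Gamma_uuv = 0.000000, Gamma_uvv = -0.132241, Gamma_vuu = -0.460875, Gamma_vuv = 0.000000, Gamma_vvv = 0.345656; k1 = (-1.137880, 0.715950, -0.160511, 0.419549)
  k2: at (u, v) = (0.241731, 1.181899), (du/dtau, dv/dtau) = (-1.153931, 0.757905); Gamma_uuu = 0.141213, Gamma_uuv = 0.000000, Gamma_uvv = -0.105910, Gamma_vuu = -0.469942, Gamma_vuv = 0.000000, Gamma_vvv = 0.352456; k2 = (-1.153931, 0.757905, -0.127197, 0.423296)
  k3: at (u, v) = (0.240126, 1.186094), (du/dtau, dv/dtau) = (-1.150599, 0.758280); Gamma_uuu = 0.140400, Gamma_uuv = 0.000000, Gamma_uvv = -0.105300, Gamma_vuu = -0.469668, Gamma_vuv = 0.000000, Gamma_vvv = 0.352251; k3 = (-1.150599, 0.758280, -0.125327, 0.419243)
  k4: at (u, v) = (0.125399, 1.261960), (du/dtau, dv/dtau) = (-1.162945, 0.799799); Gamma_uuu = 0.104818, Gamma_uuv = 0.000000, Gamma_uvv = -0.078614, Gamma_vuu = -0.473684, Gamma_vuv = 0.000000, Gamma_vvv = 0.355263; k4 = (-1.162945, 0.799799, -0.091473, 0.413376)
  Y <- Y + (h/6)(k1 + 2k2 + 2k3 + k4): u = 0.1252, v = 1.2619, du/dtau = -1.1631, dv/dtau = 0.7999
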